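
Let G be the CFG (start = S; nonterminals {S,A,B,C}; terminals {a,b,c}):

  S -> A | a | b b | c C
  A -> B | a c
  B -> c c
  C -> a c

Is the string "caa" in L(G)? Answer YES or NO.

Convert to CNF:
  S -> T0 T1 | T1 C | T1 T1 | T2 T2 | a
  A -> T0 T1 | T1 T1
  B -> T1 T1
  C -> T0 T1
  T0 -> a
  T1 -> c
  T2 -> b

CYK table (by increasing span):
  T[0,0] 'c' = {T1}  orig:{}
  T[1,1] 'a' = {S,T0}  orig:{S}
  T[2,2] 'a' = {S,T0}  orig:{S}
  T[0,1] 'ca' = ∅
  T[1,2] 'aa' = ∅
  T[0,2] 'caa' = ∅

S ∉ T[0,2] ⇒ NO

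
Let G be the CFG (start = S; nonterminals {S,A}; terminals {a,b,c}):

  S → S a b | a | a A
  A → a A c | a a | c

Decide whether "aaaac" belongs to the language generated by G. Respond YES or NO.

Convert to CNF:
  S -> S X4 | T0 A | a
  A -> T0 T0 | T0 X3 | c
  T0 -> a
  T1 -> c
  T2 -> b
  X3 -> A T1
  X4 -> T0 T2

CYK fill:
  T[0,0] 'a' = {S,T0}  orig:{S}
  T[1,1] 'a' = {S,T0}  orig:{S}
  T[2,2] 'a' = {S,T0}  orig:{S}
  T[3,3] 'a' = {S,T0}  orig:{S}
  T[4,4] 'c' = {A,T1}  orig:{A}
  T[0,1] 'aa' = {A}
  T[1,2] 'aa' = {A}
  T[2,3] 'aa' = {A}
  T[3,4] 'ac' = {S}
  T[0,2] 'aaa' = {S}
  T[1,3] 'aaa' = {S}
  T[2,4] 'aac' = {X3}  orig:{}
  T[0,3] 'aaaa' = ∅
  T[1,4] 'aaac' = {A}
  T[0,4] 'aaaac' = {S}

S ∈ T[0,4] ⇒ YES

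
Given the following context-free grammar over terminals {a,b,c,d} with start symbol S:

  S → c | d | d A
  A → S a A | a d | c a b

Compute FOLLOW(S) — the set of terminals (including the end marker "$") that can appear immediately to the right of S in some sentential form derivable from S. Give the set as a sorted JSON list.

FIRST sets, iterate to fixpoint:
round 1:
  A via A→a d: +{a}
  A via A→c a b: +{c}
  S via S→c: +{c}
  S via S→d: +{d}
  FIRST[S]={c,d}  FIRST[A]={a,c}
round 2:
  A via A→S a A: +{d}
  FIRST[S]={c,d}  FIRST[A]={a,c,d}
round 3: done
  FIRST[S]={c,d}  FIRST[A]={a,c,d}

FOLLOW sets:
seed FOLLOW(S) with $
[1]
  A→S a A: FOLLOW(S) ⊇ FIRST(a) = {a}; new: +{a}
  S→d A: FOLLOW(A) ⊇ FOLLOW(S) ⊇ {$,a}; new: +{$,a}
  FOLLOW[S]={$,a}  FOLLOW[A]={$,a}
[2] done
  FOLLOW[S]={$,a}  FOLLOW[A]={$,a}

FOLLOW(S) = ["$", "a"]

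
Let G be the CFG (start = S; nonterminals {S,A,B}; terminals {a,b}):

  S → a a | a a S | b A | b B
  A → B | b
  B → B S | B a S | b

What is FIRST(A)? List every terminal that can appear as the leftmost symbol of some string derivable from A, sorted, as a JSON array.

FIRST iteration:
iter 1:
  A via A→b: +{b}
  B via B→b: +{b}
  S via S→a a: +{a}
  S via S→b A: +{b}
  FIRST(S)={a,b}  FIRST(A)={b}  FIRST(B)={b}
iter 2: (stable)
  FIRST(S)={a,b}  FIRST(A)={b}  FIRST(B)={b}

FIRST(A) = ["b"]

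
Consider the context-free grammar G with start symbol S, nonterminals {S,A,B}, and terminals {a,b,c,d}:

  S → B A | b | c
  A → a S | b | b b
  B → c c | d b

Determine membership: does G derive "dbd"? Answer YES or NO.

Convert to CNF:
  S -> B A | b | c
  A -> T0 S | T1 T1 | b
  B -> T2 T2 | T3 T1
  T0 -> a
  T1 -> b
  T2 -> c
  T3 -> d

Fill CYK table bottom-up:
  [0..0]={T3}  "d"  orig:{}
  [1..1]={A,S,T1}  "b"  orig:{A,S}
  [2..2]={T3}  "d"  orig:{}
  [0..1]={B}  "db"
  [1..2]=∅  "bd"
  [0..2]=∅  "dbd"

S ∉ T[0,2] ⇒ NO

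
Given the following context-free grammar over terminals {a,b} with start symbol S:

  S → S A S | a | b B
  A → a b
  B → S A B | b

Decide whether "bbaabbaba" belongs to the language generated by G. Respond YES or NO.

CNF form of G:
  S -> S X3 | T1 B | a
  A -> T0 T1
  B -> S X2 | b
  T0 -> a
  T1 -> b
  X2 -> A B
  X3 -> A S

CYK fill:
  T[0,0] 'b' = {B,T1}  orig:{B}
  T[1,1] 'b' = {B,T1}  orig:{B}
  T[2,2] 'a' = {S,T0}  orig:{S}
  T[3,3] 'a' = {S,T0}  orig:{S}
  T[4,4] 'b' = {B,T1}  orig:{B}
  T[5,5] 'b' = {B,T1}  orig:{B}
  T[6,6] 'a' = {S,T0}  orig:{S}
  T[7,7] 'b' = {B,T1}  orig:{B}
  T[8,8] 'a' = {S,T0}  orig:{S}
  T[0,1] 'bb' = {S}
  T[1,2] 'ba' = ∅
  T[2,3] 'aa' = ∅
  T[3,4] 'ab' = {A}
  T[4,5] 'bb' = {S}
  T[5,6] 'ba' = ∅
  T[6,7] 'ab' = {A}
  T[7,8] 'ba' = ∅
  T[0,2] 'bba' = ∅
  T[1,3] 'baa' = ∅
  T[2,4] 'aab' = ∅
  T[3,5] 'abb' = {X2}  orig:{}
  T[4,6] 'bba' = ∅
  T[5,7] 'bab' = ∅
  T[6,8] 'aba' = {X3}  orig:{}
  T[0,3] 'bbaa' = ∅
  T[1,4] 'baab' = ∅
  T[2,5] 'aabb' = {B}
  T[3,6] 'abba' = ∅
  T[4,7] 'bbab' = ∅
  T[5,8] 'baba' = ∅
  T[0,4] 'bbaab' = ∅
  T[1,5] 'baabb' = {S}
  T[2,6] 'aabba' = ∅
  T[3,7] 'abbab' = ∅
  T[4,8] 'bbaba' = {S}
  T[0,5] 'bbaabb' = ∅
  T[1,6] 'baabba' = ∅
  T[2,7] 'aabbab' = ∅
  T[3,8] 'abbaba' = ∅
  T[0,6] 'bbaabba' = ∅
  T[1,7] 'baabbab' = ∅
  T[2,8] 'aabbaba' = ∅
  T[0,7] 'bbaabbab' = ∅
  T[1,8] 'baabbaba' = {S}
  T[0,8] 'bbaabbaba' = ∅

S ∉ T[0,8] ⇒ NO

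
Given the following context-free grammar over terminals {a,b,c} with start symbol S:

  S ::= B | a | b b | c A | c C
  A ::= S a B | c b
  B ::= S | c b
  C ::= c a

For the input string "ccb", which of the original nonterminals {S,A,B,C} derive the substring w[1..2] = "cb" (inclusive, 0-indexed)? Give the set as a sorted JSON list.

CNF form of G:
  S -> T1 A | T1 C | T1 T2 | T2 T2 | a
  A -> S X3 | T1 T2
  B -> T1 A | T1 C | T1 T2 | T2 T2 | a
  C -> T1 T0
  T0 -> a
  T1 -> c
  T2 -> b
  X3 -> T0 B

CYK fill — only the sub-triangle for w[1..2]:
  cell(1,1) c: {T1}  orig:{}
  cell(2,2) b: {T2}  orig:{}
  cell(1,2) cb: {A,B,S}

Original NTs in T[1,2] deriving "cb": ["A", "B", "S"]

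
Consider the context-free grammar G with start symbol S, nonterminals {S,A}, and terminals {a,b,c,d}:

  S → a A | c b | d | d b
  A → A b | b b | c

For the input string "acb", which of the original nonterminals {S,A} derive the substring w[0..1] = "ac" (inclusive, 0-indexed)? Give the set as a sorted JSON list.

CNF form of G:
  S -> T1 A | T2 T0 | T3 T0 | d
  A -> A T0 | T0 T0 | c
  T0 -> b
  T1 -> a
  T2 -> c
  T3 -> d

CYK table (by increasing span), restricted to cells inside w[0..1]:
  T[0,0] 'a' = {T1}  orig:{}
  T[1,1] 'c' = {A,T2}  orig:{A}
  T[0,1] 'ac' = {S}

Original NTs in T[0,1] deriving "ac": ["S"]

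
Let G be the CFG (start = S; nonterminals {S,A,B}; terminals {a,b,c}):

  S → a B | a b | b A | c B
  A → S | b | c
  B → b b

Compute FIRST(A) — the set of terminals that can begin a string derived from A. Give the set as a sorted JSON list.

FIRST sets, iterate to fixpoint:
iter 1:
  A via A→b: +{b}
  A via A→c: +{c}
  B via B→b b: +{b}
  S via S→a B: +{a}
  S via S→b A: +{b}
  S via S→c B: +{c}
  FIRST(S)={a,b,c}  FIRST(A)={b,c}  FIRST(B)={b}
iter 2:
  A via A→S: +{a}
  FIRST(S)={a,b,c}  FIRST(A)={a,b,c}  FIRST(B)={b}
iter 3: (no change)
  FIRST(S)={a,b,c}  FIRST(A)={a,b,c}  FIRST(B)={b}

FIRST(A) = ["a", "b", "c"]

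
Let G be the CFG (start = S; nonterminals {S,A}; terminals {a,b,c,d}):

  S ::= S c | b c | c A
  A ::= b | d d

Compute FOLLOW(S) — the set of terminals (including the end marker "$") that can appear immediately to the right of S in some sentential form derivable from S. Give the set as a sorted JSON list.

FIRST sets, iterate to fixpoint:
round 1:
  A via A→b: +{b}
  A via A→d d: +{d}
  S via S→b c: +{b}
  S via S→c A: +{c}
  S: {b,c}  A: {b,d}
round 2: — fixpoint
  S: {b,c}  A: {b,d}

FOLLOW iteration:
initialize: $ ∈ FOLLOW(S)
[1]
  S→S c: FOLLOW(S) ⊇ FIRST(c) = {c}; new: +{c}
  S→c A: FOLLOW(A) ⊇ FOLLOW(S) ⊇ {$,c}; new: +{$,c}
  S: {$,c}  A: {$,c}
[2] (no change)
  S: {$,c}  A: {$,c}

FOLLOW(S) = ["$", "c"]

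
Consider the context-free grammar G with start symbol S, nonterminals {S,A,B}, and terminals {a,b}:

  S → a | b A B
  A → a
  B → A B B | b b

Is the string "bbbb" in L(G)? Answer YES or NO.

Convert to CNF:
  S -> T0 X2 | a
  A -> a
  B -> A X1 | T0 T0
  T0 -> b
  X1 -> B B
  X2 -> A B

CYK table (by increasing span):
  T[0,0] 'b' = {T0}  orig:{}
  T[1,1] 'b' = {T0}  orig:{}
  T[2,2] 'b' = {T0}  orig:{}
  T[3,3] 'b' = {T0}  orig:{}
  T[0,1] 'bb' = {B}
  T[1,2] 'bb' = {B}
  T[2,3] 'bb' = {B}
  T[0,2] 'bbb' = ∅
  T[1,3] 'bbb' = ∅
  T[0,3] 'bbbb' = {X1}  orig:{}

S ∉ T[0,3] ⇒ NO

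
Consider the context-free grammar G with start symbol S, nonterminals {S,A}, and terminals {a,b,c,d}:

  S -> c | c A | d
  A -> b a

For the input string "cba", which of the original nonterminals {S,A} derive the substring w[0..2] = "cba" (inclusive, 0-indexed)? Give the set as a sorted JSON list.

Convert to CNF:
  S -> T2 A | c | d
  A -> T0 T1
  T0 -> b
  T1 -> a
  T2 -> c

CYK fill — only the sub-triangle for w[0..2]:
  cell(0,0) c: {S,T2}  orig:{S}
  cell(1,1) b: {T0}  orig:{}
  cell(2,2) a: {T1}  orig:{}
  cell(0,1) cb: ∅
  cell(1,2) ba: {A}
  cell(0,2) cba: {S}

Original NTs in T[0,2] deriving "cba": ["S"]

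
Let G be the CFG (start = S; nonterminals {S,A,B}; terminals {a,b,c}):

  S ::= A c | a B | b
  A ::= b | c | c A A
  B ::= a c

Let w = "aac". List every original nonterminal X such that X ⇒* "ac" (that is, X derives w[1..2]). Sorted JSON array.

Convert to CNF:
  S -> A T0 | T1 B | b
  A -> T0 X2 | b | c
  B -> T1 T0
  T0 -> c
  T1 -> a
  X2 -> A A

Fill CYK table bottom-up (cells [i..j] with 1 ≤ i ≤ j ≤ 2 only):
  T[1,1] 'a' = {T1}  orig:{}
  T[2,2] 'c' = {A,T0}  orig:{A}
  T[1,2] 'ac' = {B}

Original NTs in T[1,2] deriving "ac": ["B"]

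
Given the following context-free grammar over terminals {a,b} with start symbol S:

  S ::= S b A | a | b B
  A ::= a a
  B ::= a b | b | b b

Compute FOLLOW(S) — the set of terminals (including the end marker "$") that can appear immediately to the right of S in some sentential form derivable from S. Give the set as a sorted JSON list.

FIRST iteration:
pass 1:
  A via A→a a: +{a}
  B via B→a b: +{a}
  B via B→b: +{b}
  S via S→a: +{a}
  S via S→b B: +{b}
  S: {a,b}  A: {a}  B: {a,b}
pass 2: done
  S: {a,b}  A: {a}  B: {a,b}

FOLLOW iteration:
seed FOLLOW(S) with $
round 1:
  S→S b A: FOLLOW(S) ⊇ FIRST(b) = {b}; new: +{b}
  S→S b A: FOLLOW(A) ⊇ FOLLOW(S) ⊇ {$,b}; new: +{$,b}
  S→b B: FOLLOW(B) ⊇ FOLLOW(S) ⊇ {$,b}; new: +{$,b}
  S: {$,b}  A: {$,b}  B: {$,b}
round 2: (no change)
  S: {$,b}  A: {$,b}  B: {$,b}

FOLLOW(S) = ["$", "b"]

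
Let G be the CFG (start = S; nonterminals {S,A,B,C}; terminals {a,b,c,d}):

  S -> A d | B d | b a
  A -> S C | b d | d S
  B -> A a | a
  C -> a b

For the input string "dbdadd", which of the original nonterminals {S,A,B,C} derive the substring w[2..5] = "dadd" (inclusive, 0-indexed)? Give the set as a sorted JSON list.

Convert to CNF:
  S -> A T1 | B T1 | T0 T2
  A -> S C | T0 T1 | T1 S
  B -> A T2 | a
  C -> T2 T0
  T0 -> b
  T1 -> d
  T2 -> a

CYK table (by increasing span) — only the sub-triangle for w[2..5]:
  T[2,2] 'd' = {T1}  orig:{}
  T[3,3] 'a' = {B,T2}  orig:{B}
  T[4,4] 'd' = {T1}  orig:{}
  T[5,5] 'd' = {T1}  orig:{}
  T[2,3] 'da' = ∅
  T[3,4] 'ad' = {S}
  T[4,5] 'dd' = ∅
  T[2,4] 'dad' = {A}
  T[3,5] 'add' = ∅
  T[2,5] 'dadd' = {S}

Original NTs in T[2,5] deriving "dadd": ["S"]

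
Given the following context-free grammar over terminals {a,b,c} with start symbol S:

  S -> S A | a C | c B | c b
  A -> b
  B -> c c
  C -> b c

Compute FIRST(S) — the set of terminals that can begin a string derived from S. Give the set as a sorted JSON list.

FIRST sets, iterate to fixpoint:
pass 1:
  A via A→b: +{b}
  B via B→c c: +{c}
  C via C→b c: +{b}
  S via S→a C: +{a}
  S via S→c B: +{c}
  FIRST(S)={a,c}  FIRST(A)={b}  FIRST(B)={c}  FIRST(C)={b}
pass 2: (stable)
  FIRST(S)={a,c}  FIRST(A)={b}  FIRST(B)={c}  FIRST(C)={b}

FIRST(S) = ["a", "c"]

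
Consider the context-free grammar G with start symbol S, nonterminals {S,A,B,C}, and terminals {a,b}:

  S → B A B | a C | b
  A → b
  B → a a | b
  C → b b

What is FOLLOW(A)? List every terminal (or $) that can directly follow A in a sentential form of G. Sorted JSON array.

FIRST sets, iterate to fixpoint:
round 1:
  A via A→b: +{b}
  B via B→a a: +{a}
  B via B→b: +{b}
  C via C→b b: +{b}
  S via S→B A B: +{a,b}
  S: {a,b}  A: {b}  B: {a,b}  C: {b}
round 2: done
  S: {a,b}  A: {b}  B: {a,b}  C: {b}

FOLLOW sets:
seed FOLLOW(S) with $
iter 1:
  S→B A B: FOLLOW(B) ⊇ FIRST(A) = {b}; new: +{b}
  S→B A B: FOLLOW(A) ⊇ FIRST(B) = {a,b}; new: +{a,b}
  S→B A B: FOLLOW(B) ⊇ FOLLOW(S) ⊇ {$}; new: +{$}
  S→a C: FOLLOW(C) ⊇ FOLLOW(S) ⊇ {$}; new: +{$}
  FOLLOW(S)={$}  FOLLOW(A)={a,b}  FOLLOW(B)={$,b}  FOLLOW(C)={$}
iter 2: (stable)
  FOLLOW(S)={$}  FOLLOW(A)={a,b}  FOLLOW(B)={$,b}  FOLLOW(C)={$}

FOLLOW(A) = ["a", "b"]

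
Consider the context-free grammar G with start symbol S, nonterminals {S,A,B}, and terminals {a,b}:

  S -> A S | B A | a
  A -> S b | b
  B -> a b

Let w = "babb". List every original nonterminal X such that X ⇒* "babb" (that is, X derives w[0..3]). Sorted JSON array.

Convert to CNF:
  S -> A S | B A | a
  A -> S T0 | b
  B -> T1 T0
  T0 -> b
  T1 -> a

CYK table (by increasing span) — only the sub-triangle for w[0..3]:
  cell(0,0) b: {A,T0}  orig:{A}
  cell(1,1) a: {S,T1}  orig:{S}
  cell(2,2) b: {A,T0}  orig:{A}
  cell(3,3) b: {A,T0}  orig:{A}
  cell(0,1) ba: {S}
  cell(1,2) ab: {A,B}
  cell(2,3) bb: ∅
  cell(0,2) bab: {A}
  cell(1,3) abb: {S}
  cell(0,3) babb: {S}

Original NTs in T[0,3] deriving "babb": ["S"]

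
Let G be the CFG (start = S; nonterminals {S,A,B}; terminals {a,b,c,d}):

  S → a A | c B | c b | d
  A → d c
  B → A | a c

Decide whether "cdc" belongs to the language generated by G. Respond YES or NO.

Convert to CNF:
  S -> T1 B | T1 T3 | T2 A | d
  A -> T0 T1
  B -> T0 T1 | T2 T1
  T0 -> d
  T1 -> c
  T2 -> a
  T3 -> b

Fill CYK table bottom-up:
  cell(0,0) c: {T1}  orig:{}
  cell(1,1) d: {S,T0}  orig:{S}
  cell(2,2) c: {T1}  orig:{}
  cell(0,1) cd: ∅
  cell(1,2) dc: {A,B}
  cell(0,2) cdc: {S}

S ∈ T[0,2] ⇒ YES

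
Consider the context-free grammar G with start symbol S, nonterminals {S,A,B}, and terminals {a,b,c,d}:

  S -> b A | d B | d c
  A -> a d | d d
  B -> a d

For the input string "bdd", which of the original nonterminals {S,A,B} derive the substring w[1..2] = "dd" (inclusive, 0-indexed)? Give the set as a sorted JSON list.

Convert to CNF:
  S -> T1 B | T1 T3 | T2 A
  A -> T0 T1 | T1 T1
  B -> T0 T1
  T0 -> a
  T1 -> d
  T2 -> b
  T3 -> c

Fill CYK table bottom-up, restricted to cells inside w[1..2]:
  T[1,1] 'd' = {T1}  orig:{}
  T[2,2] 'd' = {T1}  orig:{}
  T[1,2] 'dd' = {A}

Original NTs in T[1,2] deriving "dd": ["A"]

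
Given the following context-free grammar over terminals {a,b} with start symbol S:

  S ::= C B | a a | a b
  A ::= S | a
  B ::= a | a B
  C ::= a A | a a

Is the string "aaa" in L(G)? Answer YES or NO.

Convert to CNF:
  S -> C B | T0 T0 | T0 T1
  A -> C B | T0 T0 | T0 T1 | a
  B -> T0 B | a
  C -> T0 A | T0 T0
  T0 -> a
  T1 -> b

CYK fill:
  T[0,0] 'a' = {A,B,T0}  orig:{A,B}
  T[1,1] 'a' = {A,B,T0}  orig:{A,B}
  T[2,2] 'a' = {A,B,T0}  orig:{A,B}
  T[0,1] 'aa' = {A,B,C,S}
  T[1,2] 'aa' = {A,B,C,S}
  T[0,2] 'aaa' = {A,B,C,S}

S ∈ T[0,2] ⇒ YES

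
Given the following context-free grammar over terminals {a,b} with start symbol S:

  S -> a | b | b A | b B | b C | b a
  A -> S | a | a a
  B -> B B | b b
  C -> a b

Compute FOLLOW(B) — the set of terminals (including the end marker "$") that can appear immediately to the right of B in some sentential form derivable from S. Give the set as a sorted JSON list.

Compute FIRST by fixpoint:
[1]
  A via A→a: +{a}
  B via B→b b: +{b}
  C via C→a b: +{a}
  S via S→a: +{a}
  S via S→b: +{b}
  S: {a,b}  A: {a}  B: {b}  C: {a}
[2]
  A via A→S: +{b}
  S: {a,b}  A: {a,b}  B: {b}  C: {a}
[3] — fixpoint
  S: {a,b}  A: {a,b}  B: {b}  C: {a}

Compute FOLLOW by fixpoint:
FOLLOW(S) := {$}
pass 1:
  B→B B: FOLLOW(B) ⊇ FIRST(B) = {b}; new: +{b}
  S→b A: FOLLOW(A) ⊇ FOLLOW(S) ⊇ {$}; new: +{$}
  S→b B: FOLLOW(B) ⊇ FOLLOW(S) ⊇ {$}; new: +{$}
  S→b C: FOLLOW(C) ⊇ FOLLOW(S) ⊇ {$}; new: +{$}
  FOLLOW[S]={$}  FOLLOW[A]={$}  FOLLOW[B]={$,b}  FOLLOW[C]={$}
pass 2: done
  FOLLOW[S]={$}  FOLLOW[A]={$}  FOLLOW[B]={$,b}  FOLLOW[C]={$}

FOLLOW(B) = ["$", "b"]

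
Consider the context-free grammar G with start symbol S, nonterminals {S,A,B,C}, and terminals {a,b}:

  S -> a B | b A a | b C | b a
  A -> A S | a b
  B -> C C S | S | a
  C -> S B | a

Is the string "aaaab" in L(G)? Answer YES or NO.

CNF form of G:
  S -> T0 B | T1 C | T1 T0 | T1 X4
  A -> A S | T0 T1
  B -> C X2 | T0 B | T1 C | T1 T0 | T1 X3 | a
  C -> S B | a
  T0 -> a
  T1 -> b
  X2 -> C S
  X3 -> A T0
  X4 -> A T0

Fill CYK table bottom-up:
  T[0,0] 'a' = {B,C,T0}  orig:{B,C}
  T[1,1] 'a' = {B,C,T0}  orig:{B,C}
  T[2,2] 'a' = {B,C,T0}  orig:{B,C}
  T[3,3] 'a' = {B,C,T0}  orig:{B,C}
  T[4,4] 'b' = {T1}  orig:{}
  T[0,1] 'aa' = {B,S}
  T[1,2] 'aa' = {B,S}
  T[2,3] 'aa' = {B,S}
  T[3,4] 'ab' = {A}
  T[0,2] 'aaa' = {B,C,S,X2}  orig:{B,C,S}
  T[1,3] 'aaa' = {B,C,S,X2}  orig:{B,C,S}
  T[2,4] 'aab' = ∅
  T[0,3] 'aaaa' = {B,C,S,X2}  orig:{B,C,S}
  T[1,4] 'aaab' = ∅
  T[0,4] 'aaaab' = ∅

S ∉ T[0,4] ⇒ NO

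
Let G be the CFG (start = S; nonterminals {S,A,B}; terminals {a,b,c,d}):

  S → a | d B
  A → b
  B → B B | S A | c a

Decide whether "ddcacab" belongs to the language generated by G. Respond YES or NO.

Convert to CNF:
  S -> T2 B | a
  A -> b
  B -> B B | S A | T0 T1
  T0 -> c
  T1 -> a
  T2 -> d

CYK fill:
  [0..0]={T2}  "d"  orig:{}
  [1..1]={T2}  "d"  orig:{}
  [2..2]={T0}  "c"  orig:{}
  [3..3]={S,T1}  "a"  orig:{S}
  [4..4]={T0}  "c"  orig:{}
  [5..5]={S,T1}  "a"  orig:{S}
  [6..6]={A}  "b"
  [0..1]=∅  "dd"
  [1..2]=∅  "dc"
  [2..3]={B}  "ca"
  [3..4]=∅  "ac"
  [4..5]={B}  "ca"
  [5..6]={B}  "ab"
  [0..2]=∅  "ddc"
  [1..3]={S}  "dca"
  [2..4]=∅  "cac"
  [3..5]=∅  "aca"
  [4..6]=∅  "cab"
  [0..3]=∅  "ddca"
  [1..4]=∅  "dcac"
  [2..5]={B}  "caca"
  [3..6]=∅  "acab"
  [0..4]=∅  "ddcac"
  [1..5]={S}  "dcaca"
  [2..6]=∅  "cacab"
  [0..5]=∅  "ddcaca"
  [1..6]={B}  "dcacab"
  [0..6]={S}  "ddcacab"

S ∈ T[0,6] ⇒ YES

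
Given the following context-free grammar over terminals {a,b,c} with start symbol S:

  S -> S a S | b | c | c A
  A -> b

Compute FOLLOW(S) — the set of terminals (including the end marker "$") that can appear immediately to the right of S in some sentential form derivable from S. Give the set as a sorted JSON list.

FIRST sets, iterate to fixpoint:
iter 1:
  A via A→b: +{b}
  S via S→b: +{b}
  S via S→c: +{c}
  S: {b,c}  A: {b}
iter 2: (stable)
  S: {b,c}  A: {b}

FOLLOW sets:
seed FOLLOW(S) with $
round 1:
  S→S a S: FOLLOW(S) ⊇ FIRST(a) = {a}; new: +{a}
  S→c A: FOLLOW(A) ⊇ FOLLOW(S) ⊇ {$,a}; new: +{$,a}
  FOLLOW[S]={$,a}  FOLLOW[A]={$,a}
round 2: — fixpoint
  FOLLOW[S]={$,a}  FOLLOW[A]={$,a}

FOLLOW(S) = ["$", "a"]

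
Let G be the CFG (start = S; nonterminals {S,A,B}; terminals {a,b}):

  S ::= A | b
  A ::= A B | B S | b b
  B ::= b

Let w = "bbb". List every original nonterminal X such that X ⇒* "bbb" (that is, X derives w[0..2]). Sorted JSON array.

Convert to CNF:
  S -> A B | B S | T0 T0 | b
  A -> A B | B S | T0 T0
  B -> b
  T0 -> b

Fill CYK table bottom-up, restricted to cells inside w[0..2]:
  cell(0,0) b: {B,S,T0}  orig:{B,S}
  cell(1,1) b: {B,S,T0}  orig:{B,S}
  cell(2,2) b: {B,S,T0}  orig:{B,S}
  cell(0,1) bb: {A,S}
  cell(1,2) bb: {A,S}
  cell(0,2) bbb: {A,S}

Original NTs in T[0,2] deriving "bbb": ["A", "S"]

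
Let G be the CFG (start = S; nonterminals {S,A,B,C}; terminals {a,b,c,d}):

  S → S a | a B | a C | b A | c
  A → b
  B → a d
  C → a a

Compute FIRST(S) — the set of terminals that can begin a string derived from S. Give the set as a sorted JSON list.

FIRST sets, iterate to fixpoint:
[1]
  A via A→b: +{b}
  B via B→a d: +{a}
  C via C→a a: +{a}
  S via S→a B: +{a}
  S via S→b A: +{b}
  S via S→c: +{c}
  FIRST(S)={a,b,c}  FIRST(A)={b}  FIRST(B)={a}  FIRST(C)={a}
[2] done
  FIRST(S)={a,b,c}  FIRST(A)={b}  FIRST(B)={a}  FIRST(C)={a}

FIRST(S) = ["a", "b", "c"]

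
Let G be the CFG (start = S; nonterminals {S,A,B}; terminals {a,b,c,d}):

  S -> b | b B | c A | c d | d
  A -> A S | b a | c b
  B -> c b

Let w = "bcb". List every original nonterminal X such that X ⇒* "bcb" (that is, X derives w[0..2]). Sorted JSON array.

Convert to CNF:
  S -> T0 B | T2 A | T2 T3 | b | d
  A -> A S | T0 T1 | T2 T0
  B -> T2 T0
  T0 -> b
  T1 -> a
  T2 -> c
  T3 -> d

Fill CYK table bottom-up (cells [i..j] with 0 ≤ i ≤ j ≤ 2 only):
  T[0,0] 'b' = {S,T0}  orig:{S}
  T[1,1] 'c' = {T2}  orig:{}
  T[2,2] 'b' = {S,T0}  orig:{S}
  T[0,1] 'bc' = ∅
  T[1,2] 'cb' = {A,B}
  T[0,2] 'bcb' = {S}

Original NTs in T[0,2] deriving "bcb": ["S"]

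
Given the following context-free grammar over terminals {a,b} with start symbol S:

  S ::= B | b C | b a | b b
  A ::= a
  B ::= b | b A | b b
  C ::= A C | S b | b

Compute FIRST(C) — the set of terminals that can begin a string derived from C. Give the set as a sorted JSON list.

Compute FIRST by fixpoint:
iter 1:
  A via A→a: +{a}
  B via B→b: +{b}
  C via C→A C: +{a}
  C via C→b: +{b}
  S via S→B: +{b}
  S: {b}  A: {a}  B: {b}  C: {a,b}
iter 2: done
  S: {b}  A: {a}  B: {b}  C: {a,b}

FIRST(C) = ["a", "b"]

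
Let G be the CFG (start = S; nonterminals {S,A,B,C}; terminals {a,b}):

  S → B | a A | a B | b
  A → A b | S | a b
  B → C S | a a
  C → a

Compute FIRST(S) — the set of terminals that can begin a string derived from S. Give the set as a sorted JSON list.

Compute FIRST by fixpoint:
[1]
  A via A→a b: +{a}
  B via B→a a: +{a}
  C via C→a: +{a}
  S via S→B: +{a}
  S via S→b: +{b}
  S: {a,b}  A: {a}  B: {a}  C: {a}
[2]
  A via A→S: +{b}
  S: {a,b}  A: {a,b}  B: {a}  C: {a}
[3] done
  S: {a,b}  A: {a,b}  B: {a}  C: {a}

FIRST(S) = ["a", "b"]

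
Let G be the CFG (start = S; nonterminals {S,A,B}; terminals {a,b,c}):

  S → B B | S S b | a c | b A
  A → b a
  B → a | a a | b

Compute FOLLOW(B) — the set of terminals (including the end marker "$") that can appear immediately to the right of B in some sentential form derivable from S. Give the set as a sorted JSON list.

FIRST iteration:
round 1:
  A via A→b a: +{b}
  B via B→a: +{a}
  B via B→b: +{b}
  S via S→B B: +{a,b}
  S: {a,b}  A: {b}  B: {a,b}
round 2: done
  S: {a,b}  A: {b}  B: {a,b}

FOLLOW sets:
FOLLOW(S) := {$}
iter 1:
  S→B B: FOLLOW(B) ⊇ FIRST(B) = {a,b}; new: +{a,b}
  S→B B: FOLLOW(B) ⊇ FOLLOW(S) ⊇ {$}; new: +{$}
  S→S S b: FOLLOW(S) ⊇ FIRST(S) = {a,b}; new: +{a,b}
  S→b A: FOLLOW(A) ⊇ FOLLOW(S) ⊇ {$,a,b}; new: +{$,a,b}
  S: {$,a,b}  A: {$,a,b}  B: {$,a,b}
iter 2: (stable)
  S: {$,a,b}  A: {$,a,b}  B: {$,a,b}

FOLLOW(B) = ["$", "a", "b"]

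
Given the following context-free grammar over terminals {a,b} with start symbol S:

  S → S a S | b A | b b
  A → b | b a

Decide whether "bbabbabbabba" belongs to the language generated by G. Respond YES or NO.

CNF form of G:
  S -> S X2 | T0 A | T0 T0
  A -> T0 T1 | b
  T0 -> b
  T1 -> a
  X2 -> T1 S

CYK table (by increasing span):
  cell(0,0) b: {A,T0}  orig:{A}
  cell(1,1) b: {A,T0}  orig:{A}
  cell(2,2) a: {T1}  orig:{}
  cell(3,3) b: {A,T0}  orig:{A}
  cell(4,4) b: {A,T0}  orig:{A}
  cell(5,5) a: {T1}  orig:{}
  cell(6,6) b: {A,T0}  orig:{A}
  cell(7,7) b: {A,T0}  orig:{A}
  cell(8,8) a: {T1}  orig:{}
  cell(9,9) b: {A,T0}  orig:{A}
  cell(10,10) b: {A,T0}  orig:{A}
  cell(11,11) a: {T1}  orig:{}
  cell(0,1) bb: {S}
  cell(1,2) ba: {A}
  cell(2,3) ab: ∅
  cell(3,4) bb: {S}
  cell(4,5) ba: {A}
  cell(5,6) ab: ∅
  cell(6,7) bb: {S}
  cell(7,8) ba: {A}
  cell(8,9) ab: ∅
  cell(9,10) bb: {S}
  cell(10,11) ba: {A}
  cell(0,2) bba: {S}
  cell(1,3) bab: ∅
  cell(2,4) abb: {X2}  orig:{}
  cell(3,5) bba: {S}
  cell(4,6) bab: ∅
  cell(5,7) abb: {X2}  orig:{}
  cell(6,8) bba: {S}
  cell(7,9) bab: ∅
  cell(8,10) abb: {X2}  orig:{}
  cell(9,11) bba: {S}
  cell(0,3) bbab: ∅
  cell(1,4) babb: ∅
  cell(2,5) abba: {X2}  orig:{}
  cell(3,6) bbab: ∅
  cell(4,7) babb: ∅
  cell(5,8) abba: {X2}  orig:{}
  cell(6,9) bbab: ∅
  cell(7,10) babb: ∅
  cell(8,11) abba: {X2}  orig:{}
  cell(0,4) bbabb: {S}
  cell(1,5) babba: ∅
  cell(2,6) abbab: ∅
  cell(3,7) bbabb: {S}
  cell(4,8) babba: ∅
  cell(5,9) abbab: ∅
  cell(6,10) bbabb: {S}
  cell(7,11) babba: ∅
  cell(0,5) bbabba: {S}
  cell(1,6) babbab: ∅
  cell(2,7) abbabb: {X2}  orig:{}
  cell(3,8) bbabba: {S}
  cell(4,9) babbab: ∅
  cell(5,10) abbabb: {X2}  orig:{}
  cell(6,11) bbabba: {S}
  cell(0,6) bbabbab: ∅
  cell(1,7) babbabb: ∅
  cell(2,8) abbabba: {X2}  orig:{}
  cell(3,9) bbabbab: ∅
  cell(4,10) babbabb: ∅
  cell(5,11) abbabba: {X2}  orig:{}
  cell(0,7) bbabbabb: {S}
  cell(1,8) babbabba: ∅
  cell(2,9) abbabbab: ∅
  cell(3,10) bbabbabb: {S}
  cell(4,11) babbabba: ∅
  cell(0,8) bbabbabba: {S}
  cell(1,9) babbabbab: ∅
  cell(2,10) abbabbabb: {X2}  orig:{}
  cell(3,11) bbabbabba: {S}
  cell(0,9) bbabbabbab: ∅
  cell(1,10) babbabbabb: ∅
  cell(2,11) abbabbabba: {X2}  orig:{}
  cell(0,10) bbabbabbabb: {S}
  cell(1,11) babbabbabba: ∅
  cell(0,11) bbabbabbabba: {S}

S ∈ T[0,11] ⇒ YES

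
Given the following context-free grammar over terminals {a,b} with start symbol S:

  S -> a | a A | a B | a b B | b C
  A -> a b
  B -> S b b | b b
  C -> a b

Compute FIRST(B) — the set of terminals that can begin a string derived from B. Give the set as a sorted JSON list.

FIRST sets, iterate to fixpoint:
pass 1:
  A via A→a b: +{a}
  B via B→b b: +{b}
  C via C→a b: +{a}
  S via S→a: +{a}
  S via S→b C: +{b}
  S: {a,b}  A: {a}  B: {b}  C: {a}
pass 2:
  B via B→S b b: +{a}
  S: {a,b}  A: {a}  B: {a,b}  C: {a}
pass 3: (stable)
  S: {a,b}  A: {a}  B: {a,b}  C: {a}

FIRST(B) = ["a", "b"]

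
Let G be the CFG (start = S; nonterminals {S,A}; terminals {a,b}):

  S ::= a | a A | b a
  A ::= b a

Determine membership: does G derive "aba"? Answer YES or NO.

CNF form of G:
  S -> T0 T1 | T1 A | a
  A -> T0 T1
  T0 -> b
  T1 -> a

CYK fill:
  cell(0,0) a: {S,T1}  orig:{S}
  cell(1,1) b: {T0}  orig:{}
  cell(2,2) a: {S,T1}  orig:{S}
  cell(0,1) ab: ∅
  cell(1,2) ba: {A,S}
  cell(0,2) aba: {S}

S ∈ T[0,2] ⇒ YES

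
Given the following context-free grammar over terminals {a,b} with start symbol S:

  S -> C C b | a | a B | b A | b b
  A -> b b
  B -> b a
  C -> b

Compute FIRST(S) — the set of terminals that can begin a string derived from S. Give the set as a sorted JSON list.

FIRST iteration:
pass 1:
  A via A→b b: +{b}
  B via B→b a: +{b}
  C via C→b: +{b}
  S via S→C C b: +{b}
  S via S→a: +{a}
  FIRST(S)={a,b}  FIRST(A)={b}  FIRST(B)={b}  FIRST(C)={b}
pass 2: (stable)
  FIRST(S)={a,b}  FIRST(A)={b}  FIRST(B)={b}  FIRST(C)={b}

FIRST(S) = ["a", "b"]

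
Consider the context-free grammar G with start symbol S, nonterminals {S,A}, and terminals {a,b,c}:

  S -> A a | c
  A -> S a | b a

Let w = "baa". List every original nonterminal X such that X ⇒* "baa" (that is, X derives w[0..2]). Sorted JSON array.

Convert to CNF:
  S -> A T0 | c
  A -> S T0 | T1 T0
  T0 -> a
  T1 -> b

CYK table (by increasing span), restricted to cells inside w[0..2]:
  cell(0,0) b: {T1}  orig:{}
  cell(1,1) a: {T0}  orig:{}
  cell(2,2) a: {T0}  orig:{}
  cell(0,1) ba: {A}
  cell(1,2) aa: ∅
  cell(0,2) baa: {S}

Original NTs in T[0,2] deriving "baa": ["S"]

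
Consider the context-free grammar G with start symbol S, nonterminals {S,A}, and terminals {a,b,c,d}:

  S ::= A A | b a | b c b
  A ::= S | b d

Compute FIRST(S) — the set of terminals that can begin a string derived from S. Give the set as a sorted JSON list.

FIRST sets, iterate to fixpoint:
round 1:
  A via A→b d: +{b}
  S via S→A A: +{b}
  FIRST(S)={b}  FIRST(A)={b}
round 2: (no change)
  FIRST(S)={b}  FIRST(A)={b}

FIRST(S) = ["b"]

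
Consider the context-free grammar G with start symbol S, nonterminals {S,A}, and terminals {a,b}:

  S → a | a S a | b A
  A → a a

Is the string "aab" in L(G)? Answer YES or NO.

CNF form of G:
  S -> T0 X2 | T1 A | a
  A -> T0 T0
  T0 -> a
  T1 -> b
  X2 -> S T0

CYK table (by increasing span):
  T[0,0] 'a' = {S,T0}  orig:{S}
  T[1,1] 'a' = {S,T0}  orig:{S}
  T[2,2] 'b' = {T1}  orig:{}
  T[0,1] 'aa' = {A,X2}  orig:{A}
  T[1,2] 'ab' = ∅
  T[0,2] 'aab' = ∅

S ∉ T[0,2] ⇒ NO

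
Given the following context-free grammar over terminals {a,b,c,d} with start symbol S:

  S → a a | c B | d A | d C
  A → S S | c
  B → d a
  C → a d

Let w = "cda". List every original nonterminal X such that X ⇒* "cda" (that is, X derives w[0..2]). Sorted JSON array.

CNF form of G:
  S -> T0 A | T0 C | T1 T1 | T2 B
  A -> S S | c
  B -> T0 T1
  C -> T1 T0
  T0 -> d
  T1 -> a
  T2 -> c

Fill CYK table bottom-up, restricted to cells inside w[0..2]:
  T[0,0] 'c' = {A,T2}  orig:{A}
  T[1,1] 'd' = {T0}  orig:{}
  T[2,2] 'a' = {T1}  orig:{}
  T[0,1] 'cd' = ∅
  T[1,2] 'da' = {B}
  T[0,2] 'cda' = {S}

Original NTs in T[0,2] deriving "cda": ["S"]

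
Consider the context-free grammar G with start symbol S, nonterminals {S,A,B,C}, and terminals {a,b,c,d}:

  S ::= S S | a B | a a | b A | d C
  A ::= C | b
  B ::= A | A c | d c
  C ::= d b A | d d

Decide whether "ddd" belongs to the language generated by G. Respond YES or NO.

Convert to CNF:
  S -> S S | T0 C | T1 A | T3 B | T3 T3
  A -> T0 T0 | T0 X4 | b
  B -> A T2 | T0 T0 | T0 T2 | T0 X5 | b
  C -> T0 T0 | T0 X6
  T0 -> d
  T1 -> b
  T2 -> c
  T3 -> a
  X4 -> T1 A
  X5 -> T1 A
  X6 -> T1 A

Fill CYK table bottom-up:
  cell(0,0) d: {T0}  orig:{}
  cell(1,1) d: {T0}  orig:{}
  cell(2,2) d: {T0}  orig:{}
  cell(0,1) dd: {A,B,C}
  cell(1,2) dd: {A,B,C}
  cell(0,2) ddd: {S}

S ∈ T[0,2] ⇒ YES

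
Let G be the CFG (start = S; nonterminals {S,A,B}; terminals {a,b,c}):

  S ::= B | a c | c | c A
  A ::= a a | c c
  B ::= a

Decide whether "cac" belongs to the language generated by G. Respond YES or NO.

CNF form of G:
  S -> T0 T1 | T1 A | a | c
  A -> T0 T0 | T1 T1
  B -> a
  T0 -> a
  T1 -> c

CYK fill:
  cell(0,0) c: {S,T1}  orig:{S}
  cell(1,1) a: {B,S,T0}  orig:{B,S}
  cell(2,2) c: {S,T1}  orig:{S}
  cell(0,1) ca: ∅
  cell(1,2) ac: {S}
  cell(0,2) cac: ∅

S ∉ T[0,2] ⇒ NO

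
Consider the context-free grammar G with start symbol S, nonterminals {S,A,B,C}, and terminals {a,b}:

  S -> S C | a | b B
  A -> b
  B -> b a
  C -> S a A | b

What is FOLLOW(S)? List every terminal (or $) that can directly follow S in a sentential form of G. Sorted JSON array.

Compute FIRST by fixpoint:
iter 1:
  A via A→b: +{b}
  B via B→b a: +{b}
  C via C→b: +{b}
  S via S→a: +{a}
  S via S→b B: +{b}
  FIRST[S]={a,b}  FIRST[A]={b}  FIRST[B]={b}  FIRST[C]={b}
iter 2:
  C via C→S a A: +{a}
  FIRST[S]={a,b}  FIRST[A]={b}  FIRST[B]={b}  FIRST[C]={a,b}
iter 3: (stable)
  FIRST[S]={a,b}  FIRST[A]={b}  FIRST[B]={b}  FIRST[C]={a,b}

FOLLOW sets:
FOLLOW(S) := {$}
[1]
  C→S a A: FOLLOW(S) ⊇ FIRST(a) = {a}; new: +{a}
  S→S C: FOLLOW(S) ⊇ FIRST(C) = {a,b}; new: +{b}
  S→S C: FOLLOW(C) ⊇ FOLLOW(S) ⊇ {$,a,b}; new: +{$,a,b}
  S→b B: FOLLOW(B) ⊇ FOLLOW(S) ⊇ {$,a,b}; new: +{$,a,b}
  S: {$,a,b}  A: {}  B: {$,a,b}  C: {$,a,b}
[2]
  C→S a A: FOLLOW(A) ⊇ FOLLOW(C) ⊇ {$,a,b}; new: +{$,a,b}
  S: {$,a,b}  A: {$,a,b}  B: {$,a,b}  C: {$,a,b}
[3] (no change)
  S: {$,a,b}  A: {$,a,b}  B: {$,a,b}  C: {$,a,b}

FOLLOW(S) = ["$", "a", "b"]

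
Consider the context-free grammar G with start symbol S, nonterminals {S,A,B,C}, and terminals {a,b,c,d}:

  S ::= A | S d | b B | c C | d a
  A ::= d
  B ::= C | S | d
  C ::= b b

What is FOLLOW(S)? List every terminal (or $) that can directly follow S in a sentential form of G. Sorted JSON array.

Compute FIRST by fixpoint:
round 1:
  A via A→d: +{d}
  B via B→d: +{d}
  C via C→b b: +{b}
  S via S→A: +{d}
  S via S→b B: +{b}
  S via S→c C: +{c}
  FIRST[S]={b,c,d}  FIRST[A]={d}  FIRST[B]={d}  FIRST[C]={b}
round 2:
  B via B→C: +{b}
  B via B→S: +{c}
  FIRST[S]={b,c,d}  FIRST[A]={d}  FIRST[B]={b,c,d}  FIRST[C]={b}
round 3: — fixpoint
  FIRST[S]={b,c,d}  FIRST[A]={d}  FIRST[B]={b,c,d}  FIRST[C]={b}

Compute FOLLOW by fixpoint:
initialize: $ ∈ FOLLOW(S)
pass 1:
  S→A: FOLLOW(A) ⊇ FOLLOW(S) ⊇ {$}; new: +{$}
  S→S d: FOLLOW(S) ⊇ FIRST(d) = {d}; new: +{d}
  S→b B: FOLLOW(B) ⊇ FOLLOW(S) ⊇ {$,d}; new: +{$,d}
  S→c C: FOLLOW(C) ⊇ FOLLOW(S) ⊇ {$,d}; new: +{$,d}
  FOLLOW[S]={$,d}  FOLLOW[A]={$}  FOLLOW[B]={$,d}  FOLLOW[C]={$,d}
pass 2:
  S→A: FOLLOW(A) ⊇ FOLLOW(S) ⊇ {$,d}; new: +{d}
  FOLLOW[S]={$,d}  FOLLOW[A]={$,d}  FOLLOW[B]={$,d}  FOLLOW[C]={$,d}
pass 3: (stable)
  FOLLOW[S]={$,d}  FOLLOW[A]={$,d}  FOLLOW[B]={$,d}  FOLLOW[C]={$,d}

FOLLOW(S) = ["$", "d"]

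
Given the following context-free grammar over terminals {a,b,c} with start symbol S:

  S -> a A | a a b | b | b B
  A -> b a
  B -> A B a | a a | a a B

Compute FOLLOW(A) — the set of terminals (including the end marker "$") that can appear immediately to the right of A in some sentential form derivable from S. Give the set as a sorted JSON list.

FIRST sets, iterate to fixpoint:
[1]
  A via A→b a: +{b}
  B via B→A B a: +{b}
  B via B→a a: +{a}
  S via S→a A: +{a}
  S via S→b: +{b}
  S: {a,b}  A: {b}  B: {a,b}
[2] done
  S: {a,b}  A: {b}  B: {a,b}

FOLLOW sets:
FOLLOW(S) := {$}
iter 1:
  B→A B a: FOLLOW(A) ⊇ FIRST(B) = {a,b}; new: +{a,b}
  B→A B a: FOLLOW(B) ⊇ FIRST(a) = {a}; new: +{a}
  S→a A: FOLLOW(A) ⊇ FOLLOW(S) ⊇ {$}; new: +{$}
  S→b B: FOLLOW(B) ⊇ FOLLOW(S) ⊇ {$}; new: +{$}
  FOLLOW[S]={$}  FOLLOW[A]={$,a,b}  FOLLOW[B]={$,a}
iter 2: — fixpoint
  FOLLOW[S]={$}  FOLLOW[A]={$,a,b}  FOLLOW[B]={$,a}

FOLLOW(A) = ["$", "a", "b"]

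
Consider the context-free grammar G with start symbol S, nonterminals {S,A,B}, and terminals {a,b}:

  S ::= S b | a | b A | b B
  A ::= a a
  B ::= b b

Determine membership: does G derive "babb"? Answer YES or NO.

CNF form of G:
  S -> S T1 | T1 A | T1 B | a
  A -> T0 T0
  B -> T1 T1
  T0 -> a
  T1 -> b

Fill CYK table bottom-up:
  [0..0]={T1}  "b"  orig:{}
  [1..1]={S,T0}  "a"  orig:{S}
  [2..2]={T1}  "b"  orig:{}
  [3..3]={T1}  "b"  orig:{}
  [0..1]=∅  "ba"
  [1..2]={S}  "ab"
  [2..3]={B}  "bb"
  [0..2]=∅  "bab"
  [1..3]={S}  "abb"
  [0..3]=∅  "babb"

S ∉ T[0,3] ⇒ NO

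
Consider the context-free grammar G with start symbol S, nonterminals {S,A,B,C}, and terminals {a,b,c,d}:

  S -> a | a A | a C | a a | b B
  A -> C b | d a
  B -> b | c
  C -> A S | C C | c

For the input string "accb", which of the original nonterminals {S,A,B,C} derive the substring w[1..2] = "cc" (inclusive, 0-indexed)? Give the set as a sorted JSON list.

CNF form of G:
  S -> T0 B | T2 A | T2 C | T2 T2 | a
  A -> C T0 | T1 T2
  B -> b | c
  C -> A S | C C | c
  T0 -> b
  T1 -> d
  T2 -> a

CYK fill (cells [i..j] with 1 ≤ i ≤ j ≤ 2 only):
  T[1,1] 'c' = {B,C}
  T[2,2] 'c' = {B,C}
  T[1,2] 'cc' = {C}

Original NTs in T[1,2] deriving "cc": ["C"]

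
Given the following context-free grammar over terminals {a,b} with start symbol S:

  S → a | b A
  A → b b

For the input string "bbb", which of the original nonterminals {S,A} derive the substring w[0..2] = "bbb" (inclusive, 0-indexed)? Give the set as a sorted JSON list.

CNF form of G:
  S -> T0 A | a
  A -> T0 T0
  T0 -> b

CYK fill, restricted to cells inside w[0..2]:
  cell(0,0) b: {T0}  orig:{}
  cell(1,1) b: {T0}  orig:{}
  cell(2,2) b: {T0}  orig:{}
  cell(0,1) bb: {A}
  cell(1,2) bb: {A}
  cell(0,2) bbb: {S}

Original NTs in T[0,2] deriving "bbb": ["S"]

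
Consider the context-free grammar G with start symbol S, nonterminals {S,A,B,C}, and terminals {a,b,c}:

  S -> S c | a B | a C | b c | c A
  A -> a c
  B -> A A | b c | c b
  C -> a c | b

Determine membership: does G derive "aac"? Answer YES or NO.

Convert to CNF:
  S -> S T1 | T0 B | T0 C | T1 A | T2 T1
  A -> T0 T1
  B -> A A | T1 T2 | T2 T1
  C -> T0 T1 | b
  T0 -> a
  T1 -> c
  T2 -> b

Fill CYK table bottom-up:
  T[0,0] 'a' = {T0}  orig:{}
  T[1,1] 'a' = {T0}  orig:{}
  T[2,2] 'c' = {T1}  orig:{}
  T[0,1] 'aa' = ∅
  T[1,2] 'ac' = {A,C}
  T[0,2] 'aac' = {S}

S ∈ T[0,2] ⇒ YES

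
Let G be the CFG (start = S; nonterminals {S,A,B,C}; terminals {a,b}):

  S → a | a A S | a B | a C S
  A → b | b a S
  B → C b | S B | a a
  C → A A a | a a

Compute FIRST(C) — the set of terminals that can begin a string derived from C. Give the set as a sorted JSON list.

FIRST sets, iterate to fixpoint:
iter 1:
  A via A→b: +{b}
  B via B→a a: +{a}
  C via C→A A a: +{b}
  C via C→a a: +{a}
  S via S→a: +{a}
  FIRST(S)={a}  FIRST(A)={b}  FIRST(B)={a}  FIRST(C)={a,b}
iter 2:
  B via B→C b: +{b}
  FIRST(S)={a}  FIRST(A)={b}  FIRST(B)={a,b}  FIRST(C)={a,b}
iter 3: — fixpoint
  FIRST(S)={a}  FIRST(A)={b}  FIRST(B)={a,b}  FIRST(C)={a,b}

FIRST(C) = ["a", "b"]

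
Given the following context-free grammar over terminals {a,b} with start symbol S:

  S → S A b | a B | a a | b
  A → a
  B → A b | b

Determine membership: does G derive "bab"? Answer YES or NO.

CNF form of G:
  S -> S X2 | T1 B | T1 T1 | b
  A -> a
  B -> A T0 | b
  T0 -> b
  T1 -> a
  X2 -> A T0

CYK fill:
  T[0,0] 'b' = {B,S,T0}  orig:{B,S}
  T[1,1] 'a' = {A,T1}  orig:{A}
  T[2,2] 'b' = {B,S,T0}  orig:{B,S}
  T[0,1] 'ba' = ∅
  T[1,2] 'ab' = {B,S,X2}  orig:{B,S}
  T[0,2] 'bab' = {S}

S ∈ T[0,2] ⇒ YES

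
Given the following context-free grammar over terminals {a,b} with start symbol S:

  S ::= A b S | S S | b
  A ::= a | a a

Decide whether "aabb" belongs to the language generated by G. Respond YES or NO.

Convert to CNF:
  S -> A X2 | S S | b
  A -> T0 T0 | a
  T0 -> a
  T1 -> b
  X2 -> T1 S

CYK fill:
  cell(0,0) a: {A,T0}  orig:{A}
  cell(1,1) a: {A,T0}  orig:{A}
  cell(2,2) b: {S,T1}  orig:{S}
  cell(3,3) b: {S,T1}  orig:{S}
  cell(0,1) aa: {A}
  cell(1,2) ab: ∅
  cell(2,3) bb: {S,X2}  orig:{S}
  cell(0,2) aab: ∅
  cell(1,3) abb: {S}
  cell(0,3) aabb: {S}

S ∈ T[0,3] ⇒ YES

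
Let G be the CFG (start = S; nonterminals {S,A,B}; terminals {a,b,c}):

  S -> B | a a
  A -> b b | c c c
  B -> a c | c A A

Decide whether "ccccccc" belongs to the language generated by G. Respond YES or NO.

CNF form of G:
  S -> T1 X5 | T2 T1 | T2 T2
  A -> T0 T0 | T1 X3
  B -> T1 X4 | T2 T1
  T0 -> b
  T1 -> c
  T2 -> a
  X3 -> T1 T1
  X4 -> A A
  X5 -> A A

Fill CYK table bottom-up:
  [0..0]={T1}  "c"  orig:{}
  [1..1]={T1}  "c"  orig:{}
  [2..2]={T1}  "c"  orig:{}
  [3..3]={T1}  "c"  orig:{}
  [4..4]={T1}  "c"  orig:{}
  [5..5]={T1}  "c"  orig:{}
  [6..6]={T1}  "c"  orig:{}
  [0..1]={X3}  "cc"  orig:{}
  [1..2]={X3}  "cc"  orig:{}
  [2..3]={X3}  "cc"  orig:{}
  [3..4]={X3}  "cc"  orig:{}
  [4..5]={X3}  "cc"  orig:{}
  [5..6]={X3}  "cc"  orig:{}
  [0..2]={A}  "ccc"
  [1..3]={A}  "ccc"
  [2..4]={A}  "ccc"
  [3..5]={A}  "ccc"
  [4..6]={A}  "ccc"
  [0..3]=∅  "cccc"
  [1..4]=∅  "cccc"
  [2..5]=∅  "cccc"
  [3..6]=∅  "cccc"
  [0..4]=∅  "ccccc"
  [1..5]=∅  "ccccc"
  [2..6]=∅  "ccccc"
  [0..5]={X4,X5}  "cccccc"  orig:{}
  [1..6]={X4,X5}  "cccccc"  orig:{}
  [0..6]={B,S}  "ccccccc"

S ∈ T[0,6] ⇒ YES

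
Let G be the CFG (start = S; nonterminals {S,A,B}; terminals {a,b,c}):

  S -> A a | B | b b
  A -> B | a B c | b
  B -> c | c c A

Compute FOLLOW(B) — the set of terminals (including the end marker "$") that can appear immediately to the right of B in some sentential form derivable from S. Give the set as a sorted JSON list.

Compute FIRST by fixpoint:
[1]
  A via A→a B c: +{a}
  A via A→b: +{b}
  B via B→c: +{c}
  S via S→A a: +{a,b}
  S via S→B: +{c}
  FIRST(S)={a,b,c}  FIRST(A)={a,b}  FIRST(B)={c}
[2]
  A via A→B: +{c}
  FIRST(S)={a,b,c}  FIRST(A)={a,b,c}  FIRST(B)={c}
[3] (no change)
  FIRST(S)={a,b,c}  FIRST(A)={a,b,c}  FIRST(B)={c}

FOLLOW sets:
FOLLOW(S) := {$}
iter 1:
  A→a B c: FOLLOW(B) ⊇ FIRST(c) = {c}; new: +{c}
  B→c c A: FOLLOW(A) ⊇ FOLLOW(B) ⊇ {c}; new: +{c}
  S→A a: FOLLOW(A) ⊇ FIRST(a) = {a}; new: +{a}
  S→B: FOLLOW(B) ⊇ FOLLOW(S) ⊇ {$}; new: +{$}
  S: {$}  A: {a,c}  B: {$,c}
iter 2:
  A→B: FOLLOW(B) ⊇ FOLLOW(A) ⊇ {a,c}; new: +{a}
  B→c c A: FOLLOW(A) ⊇ FOLLOW(B) ⊇ {$,a,c}; new: +{$}
  S: {$}  A: {$,a,c}  B: {$,a,c}
iter 3: — fixpoint
  S: {$}  A: {$,a,c}  B: {$,a,c}

FOLLOW(B) = ["$", "a", "c"]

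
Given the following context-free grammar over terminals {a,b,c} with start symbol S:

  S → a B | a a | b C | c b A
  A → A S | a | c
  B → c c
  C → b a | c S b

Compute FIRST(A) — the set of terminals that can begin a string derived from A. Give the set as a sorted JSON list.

FIRST sets, iterate to fixpoint:
iter 1:
  A via A→a: +{a}
  A via A→c: +{c}
  B via B→c c: +{c}
  C via C→b a: +{b}
  C via C→c S b: +{c}
  S via S→a B: +{a}
  S via S→b C: +{b}
  S via S→c b A: +{c}
  FIRST(S)={a,b,c}  FIRST(A)={a,c}  FIRST(B)={c}  FIRST(C)={b,c}
iter 2: (stable)
  FIRST(S)={a,b,c}  FIRST(A)={a,c}  FIRST(B)={c}  FIRST(C)={b,c}

FIRST(A) = ["a", "c"]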